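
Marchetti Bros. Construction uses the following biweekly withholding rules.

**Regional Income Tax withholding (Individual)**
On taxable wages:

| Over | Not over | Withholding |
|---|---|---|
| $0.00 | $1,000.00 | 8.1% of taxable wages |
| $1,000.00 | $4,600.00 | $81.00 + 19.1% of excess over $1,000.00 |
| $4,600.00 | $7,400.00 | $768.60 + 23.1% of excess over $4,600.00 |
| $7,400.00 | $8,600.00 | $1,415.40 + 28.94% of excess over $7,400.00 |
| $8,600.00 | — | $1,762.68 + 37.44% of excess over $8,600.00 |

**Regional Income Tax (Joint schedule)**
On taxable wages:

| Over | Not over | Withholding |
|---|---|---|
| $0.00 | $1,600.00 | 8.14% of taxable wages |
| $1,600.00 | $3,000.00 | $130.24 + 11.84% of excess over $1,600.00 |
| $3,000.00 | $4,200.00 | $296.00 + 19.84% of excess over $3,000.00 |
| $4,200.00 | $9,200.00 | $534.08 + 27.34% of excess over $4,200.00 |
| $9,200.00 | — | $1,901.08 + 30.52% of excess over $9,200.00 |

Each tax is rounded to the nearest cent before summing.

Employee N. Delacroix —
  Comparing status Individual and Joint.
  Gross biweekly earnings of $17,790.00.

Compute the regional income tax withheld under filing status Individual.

Regional Income Tax (Individual): taxable = $17,790.00
  $1,762.68 + 37.44% × ($17,790.00 − $8,600.00) = $1,762.68 + 37.44% × $9,190.00 = $5,203.42

$5,203.42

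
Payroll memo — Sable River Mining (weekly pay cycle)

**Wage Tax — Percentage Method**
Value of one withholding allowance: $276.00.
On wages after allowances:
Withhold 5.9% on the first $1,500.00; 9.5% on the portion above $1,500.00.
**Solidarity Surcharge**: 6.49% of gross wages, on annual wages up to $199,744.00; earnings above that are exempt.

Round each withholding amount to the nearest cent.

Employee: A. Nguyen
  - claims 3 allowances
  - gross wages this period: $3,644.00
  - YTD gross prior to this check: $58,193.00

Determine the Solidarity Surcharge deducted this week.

Solidarity Surcharge: 6.49% × $3,644.00 = $236.50

$236.50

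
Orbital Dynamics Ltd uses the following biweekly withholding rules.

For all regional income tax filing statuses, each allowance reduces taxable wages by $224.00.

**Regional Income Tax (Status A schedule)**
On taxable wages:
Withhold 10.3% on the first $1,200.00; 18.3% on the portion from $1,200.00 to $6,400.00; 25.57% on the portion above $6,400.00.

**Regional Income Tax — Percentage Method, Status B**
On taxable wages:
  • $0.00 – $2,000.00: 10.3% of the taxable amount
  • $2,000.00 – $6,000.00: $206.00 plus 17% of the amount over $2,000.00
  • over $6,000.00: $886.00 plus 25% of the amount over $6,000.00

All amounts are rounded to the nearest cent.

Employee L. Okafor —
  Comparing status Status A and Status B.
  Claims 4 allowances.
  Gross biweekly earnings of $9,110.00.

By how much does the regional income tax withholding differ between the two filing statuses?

Regional Income Tax (Status A): taxable = $9,110.00 − 4×$224.00 = $8,214.00
  $1,075.20 + 25.57% × ($8,214.00 − $6,400.00) = $1,075.20 + 25.57% × $1,814.00 = $1,539.04
Regional Income Tax (Status B): taxable = $9,110.00 − 4×$224.00 = $8,214.00
  $886.00 + 25% × ($8,214.00 − $6,000.00) = $886.00 + 25% × $2,214.00 = $1,439.50
Difference: |$1,539.04 − $1,439.50| = $99.54 (higher under Status A)

$99.54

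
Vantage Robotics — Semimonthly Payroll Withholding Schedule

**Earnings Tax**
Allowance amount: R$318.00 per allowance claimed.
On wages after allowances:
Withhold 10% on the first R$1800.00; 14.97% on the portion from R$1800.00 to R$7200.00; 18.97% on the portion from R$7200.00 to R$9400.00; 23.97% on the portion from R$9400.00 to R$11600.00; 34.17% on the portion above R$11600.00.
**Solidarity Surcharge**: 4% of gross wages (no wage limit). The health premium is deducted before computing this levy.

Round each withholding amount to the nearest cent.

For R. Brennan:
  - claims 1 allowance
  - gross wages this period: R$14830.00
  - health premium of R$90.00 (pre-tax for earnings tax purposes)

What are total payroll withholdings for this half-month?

Earnings Tax: taxable = R$14830.00 − R$90.00 − 1×R$318.00 = R$14422.00
  R$1933.06 + 34.17% × (R$14422.00 − R$11600.00) = R$1933.06 + 34.17% × R$2822.00 = R$2897.34
Solidarity Surcharge: 4% × R$14740.00 = R$589.60
Total: R$2897.34 + R$589.60 = R$3486.94

R$3486.94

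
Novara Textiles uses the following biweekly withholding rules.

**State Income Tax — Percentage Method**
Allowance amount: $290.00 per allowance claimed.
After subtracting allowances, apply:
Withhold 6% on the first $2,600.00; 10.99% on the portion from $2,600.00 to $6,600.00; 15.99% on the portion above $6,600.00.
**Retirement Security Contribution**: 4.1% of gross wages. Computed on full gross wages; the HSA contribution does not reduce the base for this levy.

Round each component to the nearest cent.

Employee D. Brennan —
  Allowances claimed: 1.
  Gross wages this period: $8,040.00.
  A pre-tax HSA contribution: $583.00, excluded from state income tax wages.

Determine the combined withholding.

$1,015.90

State Income Tax: taxable = $8,040.00 − $583.00 − 1×$290.00 = $7,167.00
  $595.60 + 15.99% × ($7,167.00 − $6,600.00) = $595.60 + 15.99% × $567.00 = $686.26
Retirement Security Contribution: 4.1% × $8,040.00 = $329.64
Total: $686.26 + $329.64 = $1,015.90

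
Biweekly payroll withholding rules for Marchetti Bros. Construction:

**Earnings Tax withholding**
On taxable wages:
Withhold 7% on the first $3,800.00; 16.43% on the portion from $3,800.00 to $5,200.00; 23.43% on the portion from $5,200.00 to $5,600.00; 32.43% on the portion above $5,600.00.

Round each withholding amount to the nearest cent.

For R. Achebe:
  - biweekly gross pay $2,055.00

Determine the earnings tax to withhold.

Earnings Tax: taxable = $2,055.00
  7% × $2,055.00 = $143.85

$143.85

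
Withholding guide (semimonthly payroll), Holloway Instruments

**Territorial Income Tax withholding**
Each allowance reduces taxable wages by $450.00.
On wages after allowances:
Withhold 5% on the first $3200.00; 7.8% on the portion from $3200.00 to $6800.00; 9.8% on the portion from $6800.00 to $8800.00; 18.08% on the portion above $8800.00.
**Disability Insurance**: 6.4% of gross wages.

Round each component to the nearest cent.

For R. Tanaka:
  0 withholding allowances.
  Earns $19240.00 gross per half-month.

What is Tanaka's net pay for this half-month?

$15484.29

Territorial Income Tax: taxable = $19240.00
  $636.80 + 18.08% × ($19240.00 − $8800.00) = $636.80 + 18.08% × $10440.00 = $2524.35
Disability Insurance: 6.4% × $19240.00 = $1231.36
Total withheld: $2524.35 + $1231.36 = $3755.71
Net pay: $19240.00 − $3755.71 = $15484.29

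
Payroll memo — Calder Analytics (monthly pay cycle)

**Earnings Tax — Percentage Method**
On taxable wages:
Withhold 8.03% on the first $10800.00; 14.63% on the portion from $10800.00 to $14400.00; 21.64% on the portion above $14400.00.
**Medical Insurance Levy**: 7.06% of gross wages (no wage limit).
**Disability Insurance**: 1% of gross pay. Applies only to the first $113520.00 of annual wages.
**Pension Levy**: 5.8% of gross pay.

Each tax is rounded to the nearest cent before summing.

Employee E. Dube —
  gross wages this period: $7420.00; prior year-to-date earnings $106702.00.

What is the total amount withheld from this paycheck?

$1618.22

Earnings Tax: taxable = $7420.00
  8.03% × $7420.00 = $595.83
Medical Insurance Levy: 7.06% × $7420.00 = $523.85
Disability Insurance: cap $113520.00 − YTD $106702.00 = $6818.00 subject; 1% × $6818.00 = $68.18
Pension Levy: 5.8% × $7420.00 = $430.36
Total: $595.83 + $523.85 + $68.18 + $430.36 = $1618.22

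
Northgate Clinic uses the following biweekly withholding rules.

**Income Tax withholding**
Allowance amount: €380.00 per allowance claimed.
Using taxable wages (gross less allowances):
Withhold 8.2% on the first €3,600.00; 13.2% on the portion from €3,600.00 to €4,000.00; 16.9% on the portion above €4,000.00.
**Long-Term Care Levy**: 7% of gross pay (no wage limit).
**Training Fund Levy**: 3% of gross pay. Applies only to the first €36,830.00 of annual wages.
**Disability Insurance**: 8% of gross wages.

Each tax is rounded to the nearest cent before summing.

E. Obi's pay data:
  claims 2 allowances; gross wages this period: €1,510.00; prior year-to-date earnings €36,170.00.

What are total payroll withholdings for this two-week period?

Income Tax: taxable = €1,510.00 − 2×€380.00 = €750.00
  8.2% × €750.00 = €61.50
Long-Term Care Levy: 7% × €1,510.00 = €105.70
Training Fund Levy: cap €36,830.00 − YTD €36,170.00 = €660.00 subject; 3% × €660.00 = €19.80
Disability Insurance: 8% × €1,510.00 = €120.80
Total: €61.50 + €105.70 + €19.80 + €120.80 = €307.80

€307.80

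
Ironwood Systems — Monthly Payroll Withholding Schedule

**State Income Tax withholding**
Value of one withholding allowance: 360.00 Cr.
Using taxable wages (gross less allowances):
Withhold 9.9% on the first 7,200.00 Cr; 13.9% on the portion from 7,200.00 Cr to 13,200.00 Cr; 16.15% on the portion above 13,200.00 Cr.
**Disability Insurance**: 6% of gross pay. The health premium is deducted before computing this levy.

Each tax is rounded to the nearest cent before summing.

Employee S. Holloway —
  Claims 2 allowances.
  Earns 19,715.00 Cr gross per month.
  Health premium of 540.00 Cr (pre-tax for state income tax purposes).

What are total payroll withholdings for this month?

State Income Tax: taxable = 19,715.00 Cr − 540.00 Cr − 2×360.00 Cr = 18,455.00 Cr
  1,546.80 Cr + 16.15% × (18,455.00 Cr − 13,200.00 Cr) = 1,546.80 Cr + 16.15% × 5,255.00 Cr = 2,395.48 Cr
Disability Insurance: 6% × 19,175.00 Cr = 1,150.50 Cr
Total: 2,395.48 Cr + 1,150.50 Cr = 3,545.98 Cr

3,545.98 Cr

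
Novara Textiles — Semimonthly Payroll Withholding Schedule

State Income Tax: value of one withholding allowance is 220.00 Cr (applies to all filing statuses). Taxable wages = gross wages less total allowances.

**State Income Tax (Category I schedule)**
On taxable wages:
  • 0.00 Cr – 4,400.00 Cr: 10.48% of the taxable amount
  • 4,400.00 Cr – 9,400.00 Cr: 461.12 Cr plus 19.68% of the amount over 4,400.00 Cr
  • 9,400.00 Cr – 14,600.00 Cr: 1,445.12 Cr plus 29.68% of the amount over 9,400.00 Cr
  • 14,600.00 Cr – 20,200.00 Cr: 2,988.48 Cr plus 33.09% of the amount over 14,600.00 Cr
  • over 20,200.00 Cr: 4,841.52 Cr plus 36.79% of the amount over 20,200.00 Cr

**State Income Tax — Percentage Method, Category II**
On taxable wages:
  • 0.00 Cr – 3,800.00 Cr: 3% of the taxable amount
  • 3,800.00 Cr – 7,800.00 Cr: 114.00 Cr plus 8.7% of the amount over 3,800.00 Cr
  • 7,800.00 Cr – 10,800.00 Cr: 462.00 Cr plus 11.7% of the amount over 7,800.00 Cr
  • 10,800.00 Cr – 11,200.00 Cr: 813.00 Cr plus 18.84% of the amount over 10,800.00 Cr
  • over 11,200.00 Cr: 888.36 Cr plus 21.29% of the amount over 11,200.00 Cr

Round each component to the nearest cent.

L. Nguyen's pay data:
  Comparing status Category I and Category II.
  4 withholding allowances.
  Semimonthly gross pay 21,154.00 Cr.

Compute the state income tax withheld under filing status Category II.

2,820.21 Cr

State Income Tax (Category II): taxable = 21,154.00 Cr − 4×220.00 Cr = 20,274.00 Cr
  888.36 Cr + 21.29% × (20,274.00 Cr − 11,200.00 Cr) = 888.36 Cr + 21.29% × 9,074.00 Cr = 2,820.21 Cr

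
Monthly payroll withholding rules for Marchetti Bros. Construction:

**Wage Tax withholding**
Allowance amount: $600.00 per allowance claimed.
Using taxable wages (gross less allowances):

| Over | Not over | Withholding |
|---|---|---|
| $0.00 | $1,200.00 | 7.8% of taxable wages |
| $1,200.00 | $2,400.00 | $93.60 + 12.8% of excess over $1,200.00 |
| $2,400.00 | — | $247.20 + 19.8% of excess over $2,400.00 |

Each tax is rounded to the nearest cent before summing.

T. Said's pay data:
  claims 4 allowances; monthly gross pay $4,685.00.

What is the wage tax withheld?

Wage Tax: taxable = $4,685.00 − 4×$600.00 = $2,285.00
  $93.60 + 12.8% × ($2,285.00 − $1,200.00) = $93.60 + 12.8% × $1,085.00 = $232.48

$232.48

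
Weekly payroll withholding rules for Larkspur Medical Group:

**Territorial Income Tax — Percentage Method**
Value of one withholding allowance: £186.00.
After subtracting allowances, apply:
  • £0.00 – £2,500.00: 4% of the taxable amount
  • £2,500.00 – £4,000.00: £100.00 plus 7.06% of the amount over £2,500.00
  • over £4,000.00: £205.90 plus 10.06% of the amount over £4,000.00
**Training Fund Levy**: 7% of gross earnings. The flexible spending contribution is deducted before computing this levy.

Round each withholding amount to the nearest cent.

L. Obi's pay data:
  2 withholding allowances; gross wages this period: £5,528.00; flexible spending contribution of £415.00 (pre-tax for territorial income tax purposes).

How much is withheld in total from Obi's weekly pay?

£638.35

Territorial Income Tax: taxable = £5,528.00 − £415.00 − 2×£186.00 = £4,741.00
  £205.90 + 10.06% × (£4,741.00 − £4,000.00) = £205.90 + 10.06% × £741.00 = £280.44
Training Fund Levy: 7% × £5,113.00 = £357.91
Total: £280.44 + £357.91 = £638.35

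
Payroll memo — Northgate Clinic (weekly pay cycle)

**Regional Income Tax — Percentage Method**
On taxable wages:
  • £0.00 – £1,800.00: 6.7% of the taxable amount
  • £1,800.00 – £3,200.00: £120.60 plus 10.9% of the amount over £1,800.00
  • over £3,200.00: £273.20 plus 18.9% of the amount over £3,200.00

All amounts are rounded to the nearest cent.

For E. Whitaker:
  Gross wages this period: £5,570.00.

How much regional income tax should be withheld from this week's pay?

Regional Income Tax: taxable = £5,570.00
  £273.20 + 18.9% × (£5,570.00 − £3,200.00) = £273.20 + 18.9% × £2,370.00 = £721.13

£721.13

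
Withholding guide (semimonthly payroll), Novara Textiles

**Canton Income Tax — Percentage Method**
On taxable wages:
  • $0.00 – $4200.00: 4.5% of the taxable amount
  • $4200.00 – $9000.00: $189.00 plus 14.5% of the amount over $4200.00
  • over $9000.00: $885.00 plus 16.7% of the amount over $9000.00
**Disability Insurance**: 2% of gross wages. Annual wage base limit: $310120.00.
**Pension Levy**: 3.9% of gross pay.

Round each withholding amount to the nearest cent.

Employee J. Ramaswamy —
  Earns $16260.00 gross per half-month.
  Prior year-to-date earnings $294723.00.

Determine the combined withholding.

Canton Income Tax: taxable = $16260.00
  $885.00 + 16.7% × ($16260.00 − $9000.00) = $885.00 + 16.7% × $7260.00 = $2097.42
Disability Insurance: cap $310120.00 − YTD $294723.00 = $15397.00 subject; 2% × $15397.00 = $307.94
Pension Levy: 3.9% × $16260.00 = $634.14
Total: $2097.42 + $307.94 + $634.14 = $3039.50

$3039.50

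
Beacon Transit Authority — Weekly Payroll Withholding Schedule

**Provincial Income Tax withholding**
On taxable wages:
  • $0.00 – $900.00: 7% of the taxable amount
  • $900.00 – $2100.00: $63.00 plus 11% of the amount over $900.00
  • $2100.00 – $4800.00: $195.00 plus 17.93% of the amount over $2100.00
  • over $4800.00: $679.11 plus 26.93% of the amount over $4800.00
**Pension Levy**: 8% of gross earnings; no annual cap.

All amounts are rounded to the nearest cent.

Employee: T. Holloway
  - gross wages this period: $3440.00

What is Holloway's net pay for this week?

$2729.54

Provincial Income Tax: taxable = $3440.00
  $195.00 + 17.93% × ($3440.00 − $2100.00) = $195.00 + 17.93% × $1340.00 = $435.26
Pension Levy: 8% × $3440.00 = $275.20
Total withheld: $435.26 + $275.20 = $710.46
Net pay: $3440.00 − $710.46 = $2729.54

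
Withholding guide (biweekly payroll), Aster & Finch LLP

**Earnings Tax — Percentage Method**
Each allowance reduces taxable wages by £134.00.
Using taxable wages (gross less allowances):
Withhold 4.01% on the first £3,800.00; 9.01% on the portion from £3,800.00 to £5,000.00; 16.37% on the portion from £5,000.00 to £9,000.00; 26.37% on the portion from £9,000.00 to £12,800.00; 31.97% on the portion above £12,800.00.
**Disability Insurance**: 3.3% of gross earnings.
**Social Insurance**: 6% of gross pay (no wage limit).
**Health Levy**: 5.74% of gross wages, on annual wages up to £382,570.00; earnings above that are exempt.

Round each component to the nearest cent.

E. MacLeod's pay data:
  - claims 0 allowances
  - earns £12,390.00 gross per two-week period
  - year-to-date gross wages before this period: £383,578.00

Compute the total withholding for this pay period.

£2,961.51

Earnings Tax: taxable = £12,390.00
  £915.30 + 26.37% × (£12,390.00 − £9,000.00) = £915.30 + 26.37% × £3,390.00 = £1,809.24
Disability Insurance: 3.3% × £12,390.00 = £408.87
Social Insurance: 6% × £12,390.00 = £743.40
Health Levy: YTD £383,578.00 ≥ cap £382,570.00 → £0.00
Total: £1,809.24 + £408.87 + £743.40 + £0.00 = £2,961.51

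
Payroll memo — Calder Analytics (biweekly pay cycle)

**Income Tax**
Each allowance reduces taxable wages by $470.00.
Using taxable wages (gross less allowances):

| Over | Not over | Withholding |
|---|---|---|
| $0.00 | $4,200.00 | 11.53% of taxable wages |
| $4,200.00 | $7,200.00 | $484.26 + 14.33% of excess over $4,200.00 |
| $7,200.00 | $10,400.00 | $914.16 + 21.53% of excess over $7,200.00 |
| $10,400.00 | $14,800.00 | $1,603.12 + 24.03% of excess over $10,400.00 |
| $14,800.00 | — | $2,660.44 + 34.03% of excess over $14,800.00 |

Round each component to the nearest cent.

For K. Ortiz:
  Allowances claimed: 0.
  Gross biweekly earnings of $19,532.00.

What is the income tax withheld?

$4,270.74

Income Tax: taxable = $19,532.00
  $2,660.44 + 34.03% × ($19,532.00 − $14,800.00) = $2,660.44 + 34.03% × $4,732.00 = $4,270.74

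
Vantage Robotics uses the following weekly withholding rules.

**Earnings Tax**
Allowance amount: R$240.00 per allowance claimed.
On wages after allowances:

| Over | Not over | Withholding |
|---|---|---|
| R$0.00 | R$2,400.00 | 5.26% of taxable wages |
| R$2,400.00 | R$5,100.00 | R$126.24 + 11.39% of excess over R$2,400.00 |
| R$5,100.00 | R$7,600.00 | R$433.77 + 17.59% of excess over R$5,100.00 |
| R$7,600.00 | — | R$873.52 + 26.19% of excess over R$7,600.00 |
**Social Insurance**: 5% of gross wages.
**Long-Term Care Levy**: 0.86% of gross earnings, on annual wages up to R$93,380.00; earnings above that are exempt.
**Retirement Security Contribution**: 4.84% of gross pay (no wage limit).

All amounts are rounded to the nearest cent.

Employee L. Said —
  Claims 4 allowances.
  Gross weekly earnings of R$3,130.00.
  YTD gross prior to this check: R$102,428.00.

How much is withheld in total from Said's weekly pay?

Earnings Tax: taxable = R$3,130.00 − 4×R$240.00 = R$2,170.00
  5.26% × R$2,170.00 = R$114.14
Social Insurance: 5% × R$3,130.00 = R$156.50
Long-Term Care Levy: YTD R$102,428.00 ≥ cap R$93,380.00 → R$0.00
Retirement Security Contribution: 4.84% × R$3,130.00 = R$151.49
Total: R$114.14 + R$156.50 + R$0.00 + R$151.49 = R$422.13

R$422.13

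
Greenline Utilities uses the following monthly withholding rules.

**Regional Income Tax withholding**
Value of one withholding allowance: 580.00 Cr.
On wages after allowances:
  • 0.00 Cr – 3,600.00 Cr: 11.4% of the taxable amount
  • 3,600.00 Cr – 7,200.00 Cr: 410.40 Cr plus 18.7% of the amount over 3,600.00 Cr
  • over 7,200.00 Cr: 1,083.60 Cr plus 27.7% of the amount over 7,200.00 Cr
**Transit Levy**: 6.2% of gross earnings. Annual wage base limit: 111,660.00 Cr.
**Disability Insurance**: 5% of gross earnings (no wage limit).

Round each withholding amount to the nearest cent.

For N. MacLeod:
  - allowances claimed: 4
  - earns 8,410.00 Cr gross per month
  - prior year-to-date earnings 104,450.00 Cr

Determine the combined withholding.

Regional Income Tax: taxable = 8,410.00 Cr − 4×580.00 Cr = 6,090.00 Cr
  410.40 Cr + 18.7% × (6,090.00 Cr − 3,600.00 Cr) = 410.40 Cr + 18.7% × 2,490.00 Cr = 876.03 Cr
Transit Levy: cap 111,660.00 Cr − YTD 104,450.00 Cr = 7,210.00 Cr subject; 6.2% × 7,210.00 Cr = 447.02 Cr
Disability Insurance: 5% × 8,410.00 Cr = 420.50 Cr
Total: 876.03 Cr + 447.02 Cr + 420.50 Cr = 1,743.55 Cr

1,743.55 Cr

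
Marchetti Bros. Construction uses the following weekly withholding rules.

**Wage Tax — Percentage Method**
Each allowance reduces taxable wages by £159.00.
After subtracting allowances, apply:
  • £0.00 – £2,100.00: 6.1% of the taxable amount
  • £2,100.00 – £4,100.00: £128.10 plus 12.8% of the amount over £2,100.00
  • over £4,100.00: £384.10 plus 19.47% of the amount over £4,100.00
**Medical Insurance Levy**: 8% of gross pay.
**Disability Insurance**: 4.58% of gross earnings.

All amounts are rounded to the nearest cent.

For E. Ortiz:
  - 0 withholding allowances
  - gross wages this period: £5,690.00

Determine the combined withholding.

£1,409.47

Wage Tax: taxable = £5,690.00
  £384.10 + 19.47% × (£5,690.00 − £4,100.00) = £384.10 + 19.47% × £1,590.00 = £693.67
Medical Insurance Levy: 8% × £5,690.00 = £455.20
Disability Insurance: 4.58% × £5,690.00 = £260.60
Total: £693.67 + £455.20 + £260.60 = £1,409.47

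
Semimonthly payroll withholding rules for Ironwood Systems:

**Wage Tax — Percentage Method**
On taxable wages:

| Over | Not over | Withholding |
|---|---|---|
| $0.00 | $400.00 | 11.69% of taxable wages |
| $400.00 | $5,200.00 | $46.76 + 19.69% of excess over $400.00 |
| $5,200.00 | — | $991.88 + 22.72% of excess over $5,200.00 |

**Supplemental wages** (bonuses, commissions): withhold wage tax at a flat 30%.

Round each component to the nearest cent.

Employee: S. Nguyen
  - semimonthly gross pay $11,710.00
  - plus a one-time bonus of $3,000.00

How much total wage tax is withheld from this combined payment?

$3,370.95

Wage Tax: taxable = $11,710.00
  $991.88 + 22.72% × ($11,710.00 − $5,200.00) = $991.88 + 22.72% × $6,510.00 = $2,470.95
Supplemental (30% flat on bonus): 30% × $3,000.00 = $900.00
Total wage tax: $2,470.95 + $900.00 = $3,370.95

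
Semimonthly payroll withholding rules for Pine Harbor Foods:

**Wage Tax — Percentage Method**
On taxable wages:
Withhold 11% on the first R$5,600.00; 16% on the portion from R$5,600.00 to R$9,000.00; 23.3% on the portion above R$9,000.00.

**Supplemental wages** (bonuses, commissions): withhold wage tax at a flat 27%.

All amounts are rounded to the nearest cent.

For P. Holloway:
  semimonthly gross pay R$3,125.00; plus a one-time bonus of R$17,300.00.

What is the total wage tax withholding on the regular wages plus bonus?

R$5,014.75

Wage Tax: taxable = R$3,125.00
  11% × R$3,125.00 = R$343.75
Supplemental (27% flat on bonus): 27% × R$17,300.00 = R$4,671.00
Total wage tax: R$343.75 + R$4,671.00 = R$5,014.75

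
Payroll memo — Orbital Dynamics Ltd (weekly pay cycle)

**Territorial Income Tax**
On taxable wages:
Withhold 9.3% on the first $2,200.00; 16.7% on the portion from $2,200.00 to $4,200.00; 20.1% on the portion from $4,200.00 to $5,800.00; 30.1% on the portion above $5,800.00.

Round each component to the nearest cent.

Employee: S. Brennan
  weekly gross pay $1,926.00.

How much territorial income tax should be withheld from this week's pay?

$179.12

Territorial Income Tax: taxable = $1,926.00
  9.3% × $1,926.00 = $179.12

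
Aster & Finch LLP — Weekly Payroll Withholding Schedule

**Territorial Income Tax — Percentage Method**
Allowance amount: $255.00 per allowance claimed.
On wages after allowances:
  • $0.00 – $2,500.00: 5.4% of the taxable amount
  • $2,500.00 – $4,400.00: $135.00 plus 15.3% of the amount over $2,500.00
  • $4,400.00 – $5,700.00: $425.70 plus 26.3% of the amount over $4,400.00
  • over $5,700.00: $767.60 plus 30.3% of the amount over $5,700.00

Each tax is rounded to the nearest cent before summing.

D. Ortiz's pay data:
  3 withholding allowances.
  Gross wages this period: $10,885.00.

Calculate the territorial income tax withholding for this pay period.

$2,106.86

Territorial Income Tax: taxable = $10,885.00 − 3×$255.00 = $10,120.00
  $767.60 + 30.3% × ($10,120.00 − $5,700.00) = $767.60 + 30.3% × $4,420.00 = $2,106.86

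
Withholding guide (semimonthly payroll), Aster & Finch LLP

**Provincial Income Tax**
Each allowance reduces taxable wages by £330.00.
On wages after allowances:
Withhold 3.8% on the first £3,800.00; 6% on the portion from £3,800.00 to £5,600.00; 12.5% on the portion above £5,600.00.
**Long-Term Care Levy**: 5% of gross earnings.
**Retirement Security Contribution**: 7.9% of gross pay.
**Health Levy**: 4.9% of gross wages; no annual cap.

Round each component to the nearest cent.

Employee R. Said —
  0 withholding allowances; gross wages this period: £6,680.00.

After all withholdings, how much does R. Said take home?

Provincial Income Tax: taxable = £6,680.00
  £252.40 + 12.5% × (£6,680.00 − £5,600.00) = £252.40 + 12.5% × £1,080.00 = £387.40
Long-Term Care Levy: 5% × £6,680.00 = £334.00
Retirement Security Contribution: 7.9% × £6,680.00 = £527.72
Health Levy: 4.9% × £6,680.00 = £327.32
Total withheld: £387.40 + £334.00 + £527.72 + £327.32 = £1,576.44
Net pay: £6,680.00 − £1,576.44 = £5,103.56

£5,103.56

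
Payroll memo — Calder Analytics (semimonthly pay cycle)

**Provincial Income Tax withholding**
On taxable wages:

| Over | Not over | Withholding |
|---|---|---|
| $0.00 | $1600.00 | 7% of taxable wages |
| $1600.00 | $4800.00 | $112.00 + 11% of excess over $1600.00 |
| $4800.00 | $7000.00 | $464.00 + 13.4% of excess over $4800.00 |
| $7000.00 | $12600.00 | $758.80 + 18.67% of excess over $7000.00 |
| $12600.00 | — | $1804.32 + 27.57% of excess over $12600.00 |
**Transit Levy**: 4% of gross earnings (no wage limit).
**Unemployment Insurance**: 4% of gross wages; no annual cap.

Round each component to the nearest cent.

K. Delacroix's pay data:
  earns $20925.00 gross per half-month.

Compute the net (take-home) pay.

Provincial Income Tax: taxable = $20925.00
  $1804.32 + 27.57% × ($20925.00 − $12600.00) = $1804.32 + 27.57% × $8325.00 = $4099.52
Transit Levy: 4% × $20925.00 = $837.00
Unemployment Insurance: 4% × $20925.00 = $837.00
Total withheld: $4099.52 + $837.00 + $837.00 = $5773.52
Net pay: $20925.00 − $5773.52 = $15151.48

$15151.48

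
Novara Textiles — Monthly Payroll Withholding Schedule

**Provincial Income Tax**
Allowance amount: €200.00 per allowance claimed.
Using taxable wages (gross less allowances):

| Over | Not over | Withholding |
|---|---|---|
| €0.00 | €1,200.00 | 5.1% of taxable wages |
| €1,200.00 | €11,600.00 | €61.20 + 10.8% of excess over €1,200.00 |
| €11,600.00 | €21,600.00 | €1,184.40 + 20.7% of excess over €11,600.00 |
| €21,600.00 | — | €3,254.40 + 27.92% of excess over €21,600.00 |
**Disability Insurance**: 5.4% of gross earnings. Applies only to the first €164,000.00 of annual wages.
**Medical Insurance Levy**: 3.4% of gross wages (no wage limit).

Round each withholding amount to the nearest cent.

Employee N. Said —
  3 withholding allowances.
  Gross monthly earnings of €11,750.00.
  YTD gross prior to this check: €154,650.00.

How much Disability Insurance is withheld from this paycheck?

€504.90

Disability Insurance: cap €164,000.00 − YTD €154,650.00 = €9,350.00 subject; 5.4% × €9,350.00 = €504.90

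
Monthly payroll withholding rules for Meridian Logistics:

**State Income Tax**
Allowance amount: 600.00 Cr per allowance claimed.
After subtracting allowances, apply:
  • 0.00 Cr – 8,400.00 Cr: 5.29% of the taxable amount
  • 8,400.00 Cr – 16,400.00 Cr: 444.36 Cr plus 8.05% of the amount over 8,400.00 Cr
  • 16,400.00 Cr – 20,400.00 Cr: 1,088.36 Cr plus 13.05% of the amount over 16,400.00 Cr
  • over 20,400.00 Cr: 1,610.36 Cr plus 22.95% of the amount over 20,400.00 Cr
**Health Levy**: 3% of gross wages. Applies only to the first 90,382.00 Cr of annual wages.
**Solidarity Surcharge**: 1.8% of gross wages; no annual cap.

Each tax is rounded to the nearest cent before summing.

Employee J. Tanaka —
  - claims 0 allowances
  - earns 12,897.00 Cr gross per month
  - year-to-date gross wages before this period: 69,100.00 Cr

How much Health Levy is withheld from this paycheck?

386.91 Cr

Health Levy: 3% × 12,897.00 Cr = 386.91 Cr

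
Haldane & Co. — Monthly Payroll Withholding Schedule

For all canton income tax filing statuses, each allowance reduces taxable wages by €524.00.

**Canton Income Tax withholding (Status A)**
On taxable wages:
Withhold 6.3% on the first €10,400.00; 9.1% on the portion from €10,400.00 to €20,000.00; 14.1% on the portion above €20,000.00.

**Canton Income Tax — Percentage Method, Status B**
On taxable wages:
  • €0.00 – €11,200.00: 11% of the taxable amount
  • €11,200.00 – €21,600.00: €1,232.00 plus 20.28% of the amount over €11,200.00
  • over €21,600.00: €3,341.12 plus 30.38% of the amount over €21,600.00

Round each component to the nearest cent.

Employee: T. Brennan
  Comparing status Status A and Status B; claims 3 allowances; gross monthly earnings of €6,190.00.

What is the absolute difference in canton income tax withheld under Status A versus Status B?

Canton Income Tax (Status A): taxable = €6,190.00 − 3×€524.00 = €4,618.00
  6.3% × €4,618.00 = €290.93
Canton Income Tax (Status B): taxable = €6,190.00 − 3×€524.00 = €4,618.00
  11% × €4,618.00 = €507.98
Difference: |€290.93 − €507.98| = €217.05 (higher under Status B)

€217.05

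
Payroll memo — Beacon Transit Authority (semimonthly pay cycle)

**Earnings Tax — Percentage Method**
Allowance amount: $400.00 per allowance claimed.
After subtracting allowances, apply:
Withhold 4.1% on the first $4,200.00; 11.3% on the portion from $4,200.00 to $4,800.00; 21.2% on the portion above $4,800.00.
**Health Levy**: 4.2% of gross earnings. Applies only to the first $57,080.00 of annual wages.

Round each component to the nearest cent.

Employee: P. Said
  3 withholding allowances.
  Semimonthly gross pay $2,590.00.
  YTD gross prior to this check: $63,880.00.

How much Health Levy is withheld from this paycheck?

$0.00

Health Levy: YTD $63,880.00 ≥ cap $57,080.00 → $0.00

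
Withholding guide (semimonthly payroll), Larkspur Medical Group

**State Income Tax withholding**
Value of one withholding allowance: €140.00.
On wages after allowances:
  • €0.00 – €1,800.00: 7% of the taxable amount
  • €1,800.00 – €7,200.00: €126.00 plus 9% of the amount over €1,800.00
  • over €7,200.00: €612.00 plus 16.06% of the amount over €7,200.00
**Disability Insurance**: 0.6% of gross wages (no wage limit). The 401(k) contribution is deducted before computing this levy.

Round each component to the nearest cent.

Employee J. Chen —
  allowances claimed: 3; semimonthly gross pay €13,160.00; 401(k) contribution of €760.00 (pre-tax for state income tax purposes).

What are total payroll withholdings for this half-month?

€1,454.07

State Income Tax: taxable = €13,160.00 − €760.00 − 3×€140.00 = €11,980.00
  €612.00 + 16.06% × (€11,980.00 − €7,200.00) = €612.00 + 16.06% × €4,780.00 = €1,379.67
Disability Insurance: 0.6% × €12,400.00 = €74.40
Total: €1,379.67 + €74.40 = €1,454.07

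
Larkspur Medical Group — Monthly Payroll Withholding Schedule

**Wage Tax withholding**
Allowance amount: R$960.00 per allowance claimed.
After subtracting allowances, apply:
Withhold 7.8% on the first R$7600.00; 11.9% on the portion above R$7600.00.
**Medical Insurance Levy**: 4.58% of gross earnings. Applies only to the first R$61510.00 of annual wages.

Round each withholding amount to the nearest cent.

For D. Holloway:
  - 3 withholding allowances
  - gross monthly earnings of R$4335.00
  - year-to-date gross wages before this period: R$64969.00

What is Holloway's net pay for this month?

R$4221.51

Wage Tax: taxable = R$4335.00 − 3×R$960.00 = R$1455.00
  7.8% × R$1455.00 = R$113.49
Medical Insurance Levy: YTD R$64969.00 ≥ cap R$61510.00 → R$0.00
Total withheld: R$113.49 + R$0.00 = R$113.49
Net pay: R$4335.00 − R$113.49 = R$4221.51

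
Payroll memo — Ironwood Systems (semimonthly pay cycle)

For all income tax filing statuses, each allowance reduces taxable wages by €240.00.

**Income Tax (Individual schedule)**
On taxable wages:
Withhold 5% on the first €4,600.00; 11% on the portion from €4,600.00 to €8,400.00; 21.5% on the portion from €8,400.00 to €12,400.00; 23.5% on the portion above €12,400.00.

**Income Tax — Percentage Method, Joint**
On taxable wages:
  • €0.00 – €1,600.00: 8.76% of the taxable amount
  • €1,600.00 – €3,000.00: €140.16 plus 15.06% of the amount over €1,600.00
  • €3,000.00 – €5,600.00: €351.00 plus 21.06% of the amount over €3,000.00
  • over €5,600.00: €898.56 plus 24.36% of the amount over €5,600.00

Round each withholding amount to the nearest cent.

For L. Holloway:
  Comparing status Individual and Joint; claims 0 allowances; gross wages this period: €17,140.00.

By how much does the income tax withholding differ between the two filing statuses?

€1,087.80

Income Tax (Individual): taxable = €17,140.00
  €1,508.00 + 23.5% × (€17,140.00 − €12,400.00) = €1,508.00 + 23.5% × €4,740.00 = €2,621.90
Income Tax (Joint): taxable = €17,140.00
  €898.56 + 24.36% × (€17,140.00 − €5,600.00) = €898.56 + 24.36% × €11,540.00 = €3,709.70
Difference: |€2,621.90 − €3,709.70| = €1,087.80 (higher under Joint)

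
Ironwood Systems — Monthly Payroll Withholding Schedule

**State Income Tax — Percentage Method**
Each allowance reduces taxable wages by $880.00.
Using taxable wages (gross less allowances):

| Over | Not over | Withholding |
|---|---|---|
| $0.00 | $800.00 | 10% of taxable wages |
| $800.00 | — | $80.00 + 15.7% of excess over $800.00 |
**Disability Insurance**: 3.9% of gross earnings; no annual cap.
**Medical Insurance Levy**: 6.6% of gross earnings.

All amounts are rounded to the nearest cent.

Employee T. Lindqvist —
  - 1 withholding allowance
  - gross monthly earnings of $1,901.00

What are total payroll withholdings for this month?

State Income Tax: taxable = $1,901.00 − 1×$880.00 = $1,021.00
  $80.00 + 15.7% × ($1,021.00 − $800.00) = $80.00 + 15.7% × $221.00 = $114.70
Disability Insurance: 3.9% × $1,901.00 = $74.14
Medical Insurance Levy: 6.6% × $1,901.00 = $125.47
Total: $114.70 + $74.14 + $125.47 = $314.31

$314.31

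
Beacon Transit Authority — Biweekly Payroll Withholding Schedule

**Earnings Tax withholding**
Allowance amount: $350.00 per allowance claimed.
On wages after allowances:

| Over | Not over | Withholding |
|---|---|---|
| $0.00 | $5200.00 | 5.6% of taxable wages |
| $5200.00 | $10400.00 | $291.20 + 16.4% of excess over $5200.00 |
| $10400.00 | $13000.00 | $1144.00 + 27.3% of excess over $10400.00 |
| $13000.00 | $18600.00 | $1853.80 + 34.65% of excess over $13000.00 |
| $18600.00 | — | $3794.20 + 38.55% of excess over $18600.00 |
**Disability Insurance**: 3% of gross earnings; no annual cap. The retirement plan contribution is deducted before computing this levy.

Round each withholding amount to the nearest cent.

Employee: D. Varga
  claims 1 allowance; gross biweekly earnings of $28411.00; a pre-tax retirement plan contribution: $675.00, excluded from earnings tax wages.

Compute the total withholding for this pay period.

$8013.28

Earnings Tax: taxable = $28411.00 − $675.00 − 1×$350.00 = $27386.00
  $3794.20 + 38.55% × ($27386.00 − $18600.00) = $3794.20 + 38.55% × $8786.00 = $7181.20
Disability Insurance: 3% × $27736.00 = $832.08
Total: $7181.20 + $832.08 = $8013.28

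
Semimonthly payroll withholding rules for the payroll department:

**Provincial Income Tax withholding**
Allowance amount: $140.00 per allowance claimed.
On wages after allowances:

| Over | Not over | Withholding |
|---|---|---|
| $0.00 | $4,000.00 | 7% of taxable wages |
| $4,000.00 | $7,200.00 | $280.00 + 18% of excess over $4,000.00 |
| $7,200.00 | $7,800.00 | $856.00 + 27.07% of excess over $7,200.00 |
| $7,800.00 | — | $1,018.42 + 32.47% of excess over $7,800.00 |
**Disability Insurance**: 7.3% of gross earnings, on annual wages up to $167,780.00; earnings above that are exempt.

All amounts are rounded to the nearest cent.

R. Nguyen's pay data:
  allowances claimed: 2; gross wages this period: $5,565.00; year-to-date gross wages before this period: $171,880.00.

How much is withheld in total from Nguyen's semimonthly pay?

Provincial Income Tax: taxable = $5,565.00 − 2×$140.00 = $5,285.00
  $280.00 + 18% × ($5,285.00 − $4,000.00) = $280.00 + 18% × $1,285.00 = $511.30
Disability Insurance: YTD $171,880.00 ≥ cap $167,780.00 → $0.00
Total: $511.30 + $0.00 = $511.30

$511.30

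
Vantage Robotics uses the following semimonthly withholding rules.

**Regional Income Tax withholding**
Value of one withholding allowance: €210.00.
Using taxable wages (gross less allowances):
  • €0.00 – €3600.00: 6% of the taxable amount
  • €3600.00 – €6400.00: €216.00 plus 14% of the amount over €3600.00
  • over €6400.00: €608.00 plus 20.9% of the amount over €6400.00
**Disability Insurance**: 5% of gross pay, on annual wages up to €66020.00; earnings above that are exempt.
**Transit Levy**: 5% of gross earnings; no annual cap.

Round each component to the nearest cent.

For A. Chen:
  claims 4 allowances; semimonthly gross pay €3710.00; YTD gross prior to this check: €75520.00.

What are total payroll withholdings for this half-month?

€357.70

Regional Income Tax: taxable = €3710.00 − 4×€210.00 = €2870.00
  6% × €2870.00 = €172.20
Disability Insurance: YTD €75520.00 ≥ cap €66020.00 → €0.00
Transit Levy: 5% × €3710.00 = €185.50
Total: €172.20 + €0.00 + €185.50 = €357.70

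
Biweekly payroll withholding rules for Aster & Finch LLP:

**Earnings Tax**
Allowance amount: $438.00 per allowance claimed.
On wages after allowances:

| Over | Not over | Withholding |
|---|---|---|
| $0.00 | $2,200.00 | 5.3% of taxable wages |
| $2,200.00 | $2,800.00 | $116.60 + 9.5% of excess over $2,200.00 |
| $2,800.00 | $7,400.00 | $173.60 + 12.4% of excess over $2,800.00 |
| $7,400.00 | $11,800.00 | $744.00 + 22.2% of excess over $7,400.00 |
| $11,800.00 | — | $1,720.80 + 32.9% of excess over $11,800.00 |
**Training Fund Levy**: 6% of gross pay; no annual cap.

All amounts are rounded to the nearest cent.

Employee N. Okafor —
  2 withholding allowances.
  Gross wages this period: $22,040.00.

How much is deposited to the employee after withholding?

$15,916.04

Earnings Tax: taxable = $22,040.00 − 2×$438.00 = $21,164.00
  $1,720.80 + 32.9% × ($21,164.00 − $11,800.00) = $1,720.80 + 32.9% × $9,364.00 = $4,801.56
Training Fund Levy: 6% × $22,040.00 = $1,322.40
Total withheld: $4,801.56 + $1,322.40 = $6,123.96
Net pay: $22,040.00 − $6,123.96 = $15,916.04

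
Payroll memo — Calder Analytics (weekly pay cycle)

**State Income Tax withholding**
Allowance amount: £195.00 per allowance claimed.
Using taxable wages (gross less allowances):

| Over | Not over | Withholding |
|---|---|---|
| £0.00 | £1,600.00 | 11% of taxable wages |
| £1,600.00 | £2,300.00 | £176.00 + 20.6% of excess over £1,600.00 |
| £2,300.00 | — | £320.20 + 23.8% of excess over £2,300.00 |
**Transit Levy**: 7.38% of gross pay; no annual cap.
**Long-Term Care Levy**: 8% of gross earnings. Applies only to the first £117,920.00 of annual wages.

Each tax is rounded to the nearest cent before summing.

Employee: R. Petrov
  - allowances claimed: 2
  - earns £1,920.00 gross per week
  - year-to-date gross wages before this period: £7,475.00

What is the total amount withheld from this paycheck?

State Income Tax: taxable = £1,920.00 − 2×£195.00 = £1,530.00
  11% × £1,530.00 = £168.30
Transit Levy: 7.38% × £1,920.00 = £141.70
Long-Term Care Levy: 8% × £1,920.00 = £153.60
Total: £168.30 + £141.70 + £153.60 = £463.60

£463.60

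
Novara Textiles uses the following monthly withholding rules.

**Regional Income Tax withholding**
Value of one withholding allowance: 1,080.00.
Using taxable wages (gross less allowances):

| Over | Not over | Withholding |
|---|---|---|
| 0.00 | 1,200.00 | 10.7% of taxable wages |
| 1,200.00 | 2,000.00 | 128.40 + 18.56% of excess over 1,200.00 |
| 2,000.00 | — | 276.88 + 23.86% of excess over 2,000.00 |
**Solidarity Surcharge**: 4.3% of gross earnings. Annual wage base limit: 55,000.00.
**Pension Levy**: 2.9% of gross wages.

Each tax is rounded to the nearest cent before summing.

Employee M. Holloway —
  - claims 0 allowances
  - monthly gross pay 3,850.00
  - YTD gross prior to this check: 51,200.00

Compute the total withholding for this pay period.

Regional Income Tax: taxable = 3,850.00
  276.88 + 23.86% × (3,850.00 − 2,000.00) = 276.88 + 23.86% × 1,850.00 = 718.29
Solidarity Surcharge: cap 55,000.00 − YTD 51,200.00 = 3,800.00 subject; 4.3% × 3,800.00 = 163.40
Pension Levy: 2.9% × 3,850.00 = 111.65
Total: 718.29 + 163.40 + 111.65 = 993.34

993.34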